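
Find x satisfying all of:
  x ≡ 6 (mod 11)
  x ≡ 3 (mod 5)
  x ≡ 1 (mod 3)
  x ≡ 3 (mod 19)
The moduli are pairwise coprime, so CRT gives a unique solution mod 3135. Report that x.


Product of moduli M = 11 · 5 · 3 · 19 = 3135.
Merge one congruence at a time:
  Start: x ≡ 6 (mod 11).
  Combine with x ≡ 3 (mod 5); new modulus lcm = 55.
    Write x = 6 + 11·t and substitute into x ≡ 3 (mod 5): 11·t ≡ 3 − 6 = -3 (mod 5).
    Reduce coefficients mod 5: 1·t ≡ 2 (mod 5).
    So t ≡ 2 (mod 5).
    Then x = 6 + 11·2 = 28, valid modulo lcm(11, 5) = 55: x ≡ 28 (mod 55).
  Combine with x ≡ 1 (mod 3); new modulus lcm = 165.
    Write x = 28 + 55·t and substitute into x ≡ 1 (mod 3): 55·t ≡ 1 − 28 = -27 (mod 3).
    Reduce coefficients mod 3: 1·t ≡ 0 (mod 3).
    So t ≡ 0 (mod 3).
    Then x = 28 + 55·0 = 28, valid modulo lcm(55, 3) = 165: x ≡ 28 (mod 165).
  Combine with x ≡ 3 (mod 19); new modulus lcm = 3135.
    Write x = 28 + 165·t and substitute into x ≡ 3 (mod 19): 165·t ≡ 3 − 28 = -25 (mod 19).
    Reduce coefficients mod 19: 13·t ≡ 13 (mod 19).
    The inverse of 13 mod 19 is 3 (since 13·3 = 39 = 2·19 + 1), so t ≡ 3·13 = 39 ≡ 1 (mod 19).
    Then x = 28 + 165·1 = 193, valid modulo lcm(165, 19) = 3135: x ≡ 193 (mod 3135).
Verify against each original: 193 mod 11 = 6, 193 mod 5 = 3, 193 mod 3 = 1, 193 mod 19 = 3.

x ≡ 193 (mod 3135).


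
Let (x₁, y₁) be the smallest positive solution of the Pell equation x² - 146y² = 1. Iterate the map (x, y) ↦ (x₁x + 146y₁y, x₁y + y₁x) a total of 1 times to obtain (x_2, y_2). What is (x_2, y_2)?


Step 1: Find the fundamental solution (x₁, y₁) of x² - 146y² = 1.
  Expand √146 as a continued fraction. a₀ = ⌊√146⌋ = 12; iterate m_{k+1} = d_k·a_k − m_k, d_{k+1} = (146 − m_{k+1}²)/d_k, a_{k+1} = ⌊(a₀ + m_{k+1})/d_{k+1}⌋ (starting m₀ = 0, d₀ = 1), with convergents p_k = a_k·p_{k-1} + p_{k-2}, q_k = a_k·q_{k-1} + q_{k-2} (p₋₁ = 1, q₋₁ = 0):
  k = 0: a₀ = 12; p₀/q₀ = 12/1; p₀² − 146·q₀² = 144 − 146 = -2.
  k = 1: m = 12, d = 2, a = ⌊(12 + 12)/2⌋ = 12; p/q = (12·12 + 1)/(12·1 + 0) = 145/12; p² − 146·q² = 21025 − 21024 = 1.
  The first convergent with p² − 146·q² = 1 gives the fundamental solution (x₁, y₁) = (145, 12).
Step 2: Apply the recurrence (x_{n+1}, y_{n+1}) = (x₁x_n + 146y₁y_n, x₁y_n + y₁x_n) repeatedly.
  From (x_1, y_1) = (145, 12): x_2 = 145·145 + 146·12·12 = 42049; y_2 = 145·12 + 12·145 = 3480.
Step 3: Verify x_2² - 146·y_2² = 1768118401 - 1768118400 = 1 (should be 1). ✓

(x_1, y_1) = (145, 12); (x_2, y_2) = (42049, 3480).


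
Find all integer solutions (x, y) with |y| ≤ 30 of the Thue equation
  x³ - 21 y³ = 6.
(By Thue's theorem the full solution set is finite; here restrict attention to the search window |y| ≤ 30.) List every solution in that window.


The equation is x³ - 21y³ = 6. For fixed y, x³ = 21·y³ + 6, so a solution requires the RHS to be a perfect cube.
Strategy: iterate y from -30 to 30, compute RHS = 21·y³ + 6, and check whether it is a (positive or negative) perfect cube.
Check small values of y:
  y = 0: RHS = 6 is not a perfect cube.
  y = 1: RHS = 27 = (3)³ ⇒ x = 3 works.
  y = -1: RHS = -15 is not a perfect cube.
  y = 2: RHS = 174 is not a perfect cube.
  y = -2: RHS = -162 is not a perfect cube.
  y = 3: RHS = 573 is not a perfect cube.
  y = -3: RHS = -561 is not a perfect cube.
Continuing the search up to |y| = 30 finds no further solutions beyond those listed.
Collected solutions: (3, 1).

Solutions (with |y| ≤ 30): (3, 1).


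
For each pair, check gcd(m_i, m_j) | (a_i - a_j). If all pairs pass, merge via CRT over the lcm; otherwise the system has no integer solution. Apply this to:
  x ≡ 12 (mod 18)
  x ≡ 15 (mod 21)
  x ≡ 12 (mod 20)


Moduli 18, 21, 20 are not pairwise coprime, so CRT works modulo lcm(m_i) when all pairwise compatibility conditions hold.
Pairwise compatibility: gcd(m_i, m_j) must divide a_i - a_j for every pair.
Merge one congruence at a time:
  Start: x ≡ 12 (mod 18).
  Combine with x ≡ 15 (mod 21): gcd(18, 21) = 3; 15 - 12 = 3, which IS divisible by 3, so compatible.
    Write x = 12 + 18·t and substitute into x ≡ 15 (mod 21): 18·t ≡ 15 − 12 = 3 (mod 21).
    Divide the congruence (and modulus) by g = 3: 6·t ≡ 1 (mod 7).
    The inverse of 6 mod 7 is 6 (since 6·6 = 36 = 5·7 + 1), so t ≡ 6·1 = 6 ≡ 6 (mod 7).
    Then x = 12 + 18·6 = 120, valid modulo lcm(18, 21) = 126: x ≡ 120 (mod 126).
  Combine with x ≡ 12 (mod 20): gcd(126, 20) = 2; 12 - 120 = -108, which IS divisible by 2, so compatible.
    Write x = 120 + 126·t and substitute into x ≡ 12 (mod 20): 126·t ≡ 12 − 120 = -108 (mod 20).
    Divide the congruence (and modulus) by g = 2: 63·t ≡ -54 (mod 10).
    Reduce coefficients mod 10: 3·t ≡ 6 (mod 10).
    The inverse of 3 mod 10 is 7 (since 3·7 = 21 = 2·10 + 1), so t ≡ 7·6 = 42 ≡ 2 (mod 10).
    Then x = 120 + 126·2 = 372, valid modulo lcm(126, 20) = 1260: x ≡ 372 (mod 1260).
Verify: 372 mod 18 = 12, 372 mod 21 = 15, 372 mod 20 = 12.

x ≡ 372 (mod 1260).


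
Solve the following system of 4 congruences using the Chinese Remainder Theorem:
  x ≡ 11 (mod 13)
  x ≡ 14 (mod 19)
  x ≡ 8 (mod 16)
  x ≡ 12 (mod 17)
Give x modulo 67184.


Product of moduli M = 13 · 19 · 16 · 17 = 67184.
Merge one congruence at a time:
  Start: x ≡ 11 (mod 13).
  Combine with x ≡ 14 (mod 19); new modulus lcm = 247.
    Write x = 11 + 13·t and substitute into x ≡ 14 (mod 19): 13·t ≡ 14 − 11 = 3 (mod 19).
    The inverse of 13 mod 19 is 3 (since 13·3 = 39 = 2·19 + 1), so t ≡ 3·3 = 9 ≡ 9 (mod 19).
    Then x = 11 + 13·9 = 128, valid modulo lcm(13, 19) = 247: x ≡ 128 (mod 247).
  Combine with x ≡ 8 (mod 16); new modulus lcm = 3952.
    Write x = 128 + 247·t and substitute into x ≡ 8 (mod 16): 247·t ≡ 8 − 128 = -120 (mod 16).
    Reduce coefficients mod 16: 7·t ≡ 8 (mod 16).
    The inverse of 7 mod 16 is 7 (since 7·7 = 49 = 3·16 + 1), so t ≡ 7·8 = 56 ≡ 8 (mod 16).
    Then x = 128 + 247·8 = 2104, valid modulo lcm(247, 16) = 3952: x ≡ 2104 (mod 3952).
  Combine with x ≡ 12 (mod 17); new modulus lcm = 67184.
    Write x = 2104 + 3952·t and substitute into x ≡ 12 (mod 17): 3952·t ≡ 12 − 2104 = -2092 (mod 17).
    Reduce coefficients mod 17: 8·t ≡ 16 (mod 17).
    The inverse of 8 mod 17 is 15 (since 8·15 = 120 = 7·17 + 1), so t ≡ 15·16 = 240 ≡ 2 (mod 17).
    Then x = 2104 + 3952·2 = 10008, valid modulo lcm(3952, 17) = 67184: x ≡ 10008 (mod 67184).
Verify against each original: 10008 mod 13 = 11, 10008 mod 19 = 14, 10008 mod 16 = 8, 10008 mod 17 = 12.

x ≡ 10008 (mod 67184).


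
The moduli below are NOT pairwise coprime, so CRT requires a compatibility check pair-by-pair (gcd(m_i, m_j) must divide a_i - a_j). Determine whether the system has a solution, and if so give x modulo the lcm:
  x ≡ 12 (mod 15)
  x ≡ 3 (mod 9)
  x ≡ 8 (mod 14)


Moduli 15, 9, 14 are not pairwise coprime, so CRT works modulo lcm(m_i) when all pairwise compatibility conditions hold.
Pairwise compatibility: gcd(m_i, m_j) must divide a_i - a_j for every pair.
Merge one congruence at a time:
  Start: x ≡ 12 (mod 15).
  Combine with x ≡ 3 (mod 9): gcd(15, 9) = 3; 3 - 12 = -9, which IS divisible by 3, so compatible.
    Write x = 12 + 15·t and substitute into x ≡ 3 (mod 9): 15·t ≡ 3 − 12 = -9 (mod 9).
    Divide the congruence (and modulus) by g = 3: 5·t ≡ -3 (mod 3).
    Reduce coefficients mod 3: 2·t ≡ 0 (mod 3).
    The inverse of 2 mod 3 is 2 (since 2·2 = 4 = 1·3 + 1), so t ≡ 2·0 = 0 ≡ 0 (mod 3).
    Then x = 12 + 15·0 = 12, valid modulo lcm(15, 9) = 45: x ≡ 12 (mod 45).
  Combine with x ≡ 8 (mod 14): gcd(45, 14) = 1; 8 - 12 = -4, which IS divisible by 1, so compatible.
    Write x = 12 + 45·t and substitute into x ≡ 8 (mod 14): 45·t ≡ 8 − 12 = -4 (mod 14).
    Reduce coefficients mod 14: 3·t ≡ 10 (mod 14).
    The inverse of 3 mod 14 is 5 (since 3·5 = 15 = 1·14 + 1), so t ≡ 5·10 = 50 ≡ 8 (mod 14).
    Then x = 12 + 45·8 = 372, valid modulo lcm(45, 14) = 630: x ≡ 372 (mod 630).
Verify: 372 mod 15 = 12, 372 mod 9 = 3, 372 mod 14 = 8.

x ≡ 372 (mod 630).


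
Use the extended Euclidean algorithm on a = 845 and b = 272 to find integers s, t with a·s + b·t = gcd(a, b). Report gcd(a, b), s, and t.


Euclidean algorithm on (845, 272) — divide until remainder is 0:
  845 = 3 · 272 + 29
  272 = 9 · 29 + 11
  29 = 2 · 11 + 7
  11 = 1 · 7 + 4
  7 = 1 · 4 + 3
  4 = 1 · 3 + 1
  3 = 3 · 1 + 0
gcd(845, 272) = 1.
Track Bezout coefficients alongside the remainders: start with r₀ = 845 = a·1 + b·0 (s = 1, t = 0) and r₁ = 272 = a·0 + b·1 (s = 0, t = 1); each new remainder r_{k+1} = r_{k-1} − q_k·r_k inherits s_{k+1} = s_{k-1} − q_k·s_k, t_{k+1} = t_{k-1} − q_k·t_k, so r_k = a·s_k + b·t_k at every step:
  q = 3: r = 29, s = 1 − 3·0 = 1, t = 0 − 3·1 = -3  (check: 845·1 + 272·(-3) = 29)
  q = 9: r = 11, s = 0 − 9·1 = -9, t = 1 − 9·(-3) = 28  (check: 845·(-9) + 272·28 = 11)
  q = 2: r = 7, s = 1 − 2·(-9) = 19, t = -3 − 2·28 = -59  (check: 845·19 + 272·(-59) = 7)
  q = 1: r = 4, s = -9 − 1·19 = -28, t = 28 − 1·(-59) = 87  (check: 845·(-28) + 272·87 = 4)
  q = 1: r = 3, s = 19 − 1·(-28) = 47, t = -59 − 1·87 = -146  (check: 845·47 + 272·(-146) = 3)
  q = 1: r = 1, s = -28 − 1·47 = -75, t = 87 − 1·(-146) = 233  (check: 845·(-75) + 272·233 = 1)
The row with r = 1 (the gcd) gives the Bezout coefficients s = -75, t = 233.
Result: 845 · (-75) + 272 · (233) = 1.

gcd(845, 272) = 1; s = -75, t = 233 (check: 845·(-75) + 272·233 = 1).


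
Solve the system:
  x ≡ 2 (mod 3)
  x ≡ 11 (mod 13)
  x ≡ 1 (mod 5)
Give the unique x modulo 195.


Moduli 3, 13, 5 are pairwise coprime; by CRT there is a unique solution modulo M = 3 · 13 · 5 = 195.
Solve pairwise, accumulating the modulus:
  Start with x ≡ 2 (mod 3).
  Combine with x ≡ 11 (mod 13): since gcd(3, 13) = 1, we get a unique residue mod 39.
    Write x = 2 + 3·t and substitute into x ≡ 11 (mod 13): 3·t ≡ 11 − 2 = 9 (mod 13).
    The inverse of 3 mod 13 is 9 (since 3·9 = 27 = 2·13 + 1), so t ≡ 9·9 = 81 ≡ 3 (mod 13).
    Then x = 2 + 3·3 = 11, valid modulo lcm(3, 13) = 39: x ≡ 11 (mod 39).
  Combine with x ≡ 1 (mod 5): since gcd(39, 5) = 1, we get a unique residue mod 195.
    Write x = 11 + 39·t and substitute into x ≡ 1 (mod 5): 39·t ≡ 1 − 11 = -10 (mod 5).
    Reduce coefficients mod 5: 4·t ≡ 0 (mod 5).
    The inverse of 4 mod 5 is 4 (since 4·4 = 16 = 3·5 + 1), so t ≡ 4·0 = 0 ≡ 0 (mod 5).
    Then x = 11 + 39·0 = 11, valid modulo lcm(39, 5) = 195: x ≡ 11 (mod 195).
Verify: 11 mod 3 = 2 ✓, 11 mod 13 = 11 ✓, 11 mod 5 = 1 ✓.

x ≡ 11 (mod 195).


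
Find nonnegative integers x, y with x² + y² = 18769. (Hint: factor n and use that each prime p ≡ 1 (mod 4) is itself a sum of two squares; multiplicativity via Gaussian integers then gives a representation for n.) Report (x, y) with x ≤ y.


Step 1: Factor n = 18769 = 137^2.
Step 2: Check the mod-4 condition on each prime factor: 137 ≡ 1 (mod 4), exponent 2.
All primes ≡ 3 (mod 4) appear to even exponent (or don't appear), so by the two-squares theorem n IS expressible as a sum of two squares.
Step 3: Build a representation. Here n = 137 · 137 is a product of primes ≡ 1 (mod 4). Each prime p ≡ 1 (mod 4) is itself a sum of two squares; find a² by testing p − a² for a perfect square:
  137: 137 − 1² = 136, 137 − 2² = 133, 137 − 3² = 128, 137 − 4² = 121 = 11² ⇒ 137 = 4² + 11².
  Combine using the Brahmagupta–Fibonacci identity (a² + b²)(c² + d²) = (ac − bd)² + (ad + bc)² = (ac + bd)² + (ad − bc)²:
  137 · 137 = 18769: from (4² + 11²)(4² + 11²), take (4·4 − 11·11, 4·11 + 11·4) = (16 − 121, 44 + 44) = (-105, 88); dropping signs (only squares matter) gives (105, 88); check 105² + 88² = 11025 + 7744 = 18769 ✓.
Step 4: Order so x ≤ y and verify: 88² + 105² = 7744 + 11025 = 18769 = n. ✓

n = 18769 = 88² + 105² (one valid representation with x ≤ y).


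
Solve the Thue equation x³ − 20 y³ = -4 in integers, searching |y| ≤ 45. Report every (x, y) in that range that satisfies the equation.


The equation is x³ - 20y³ = -4. For fixed y, x³ = 20·y³ − 4, so a solution requires the RHS to be a perfect cube.
Strategy: iterate y from -45 to 45, compute RHS = 20·y³ − 4, and check whether it is a (positive or negative) perfect cube.
Check small values of y:
  y = 0: RHS = -4 is not a perfect cube.
  y = 1: RHS = 16 is not a perfect cube.
  y = -1: RHS = -24 is not a perfect cube.
  y = 2: RHS = 156 is not a perfect cube.
  y = -2: RHS = -164 is not a perfect cube.
  y = 3: RHS = 536 is not a perfect cube.
  y = -3: RHS = -544 is not a perfect cube.
Continuing the search up to |y| = 45 finds no solutions either.
No (x, y) in the scanned range satisfies the equation.

No integer solutions with |y| ≤ 45.


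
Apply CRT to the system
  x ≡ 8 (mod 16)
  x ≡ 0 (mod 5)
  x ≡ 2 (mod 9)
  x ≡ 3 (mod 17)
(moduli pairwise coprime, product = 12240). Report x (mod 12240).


Product of moduli M = 16 · 5 · 9 · 17 = 12240.
Merge one congruence at a time:
  Start: x ≡ 8 (mod 16).
  Combine with x ≡ 0 (mod 5); new modulus lcm = 80.
    Write x = 8 + 16·t and substitute into x ≡ 0 (mod 5): 16·t ≡ 0 − 8 = -8 (mod 5).
    Reduce coefficients mod 5: 1·t ≡ 2 (mod 5).
    So t ≡ 2 (mod 5).
    Then x = 8 + 16·2 = 40, valid modulo lcm(16, 5) = 80: x ≡ 40 (mod 80).
  Combine with x ≡ 2 (mod 9); new modulus lcm = 720.
    Write x = 40 + 80·t and substitute into x ≡ 2 (mod 9): 80·t ≡ 2 − 40 = -38 (mod 9).
    Reduce coefficients mod 9: 8·t ≡ 7 (mod 9).
    The inverse of 8 mod 9 is 8 (since 8·8 = 64 = 7·9 + 1), so t ≡ 8·7 = 56 ≡ 2 (mod 9).
    Then x = 40 + 80·2 = 200, valid modulo lcm(80, 9) = 720: x ≡ 200 (mod 720).
  Combine with x ≡ 3 (mod 17); new modulus lcm = 12240.
    Write x = 200 + 720·t and substitute into x ≡ 3 (mod 17): 720·t ≡ 3 − 200 = -197 (mod 17).
    Reduce coefficients mod 17: 6·t ≡ 7 (mod 17).
    The inverse of 6 mod 17 is 3 (since 6·3 = 18 = 1·17 + 1), so t ≡ 3·7 = 21 ≡ 4 (mod 17).
    Then x = 200 + 720·4 = 3080, valid modulo lcm(720, 17) = 12240: x ≡ 3080 (mod 12240).
Verify against each original: 3080 mod 16 = 8, 3080 mod 5 = 0, 3080 mod 9 = 2, 3080 mod 17 = 3.

x ≡ 3080 (mod 12240).


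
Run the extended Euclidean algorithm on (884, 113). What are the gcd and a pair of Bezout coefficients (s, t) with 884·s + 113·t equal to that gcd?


Euclidean algorithm on (884, 113) — divide until remainder is 0:
  884 = 7 · 113 + 93
  113 = 1 · 93 + 20
  93 = 4 · 20 + 13
  20 = 1 · 13 + 7
  13 = 1 · 7 + 6
  7 = 1 · 6 + 1
  6 = 6 · 1 + 0
gcd(884, 113) = 1.
Track Bezout coefficients alongside the remainders: start with r₀ = 884 = a·1 + b·0 (s = 1, t = 0) and r₁ = 113 = a·0 + b·1 (s = 0, t = 1); each new remainder r_{k+1} = r_{k-1} − q_k·r_k inherits s_{k+1} = s_{k-1} − q_k·s_k, t_{k+1} = t_{k-1} − q_k·t_k, so r_k = a·s_k + b·t_k at every step:
  q = 7: r = 93, s = 1 − 7·0 = 1, t = 0 − 7·1 = -7  (check: 884·1 + 113·(-7) = 93)
  q = 1: r = 20, s = 0 − 1·1 = -1, t = 1 − 1·(-7) = 8  (check: 884·(-1) + 113·8 = 20)
  q = 4: r = 13, s = 1 − 4·(-1) = 5, t = -7 − 4·8 = -39  (check: 884·5 + 113·(-39) = 13)
  q = 1: r = 7, s = -1 − 1·5 = -6, t = 8 − 1·(-39) = 47  (check: 884·(-6) + 113·47 = 7)
  q = 1: r = 6, s = 5 − 1·(-6) = 11, t = -39 − 1·47 = -86  (check: 884·11 + 113·(-86) = 6)
  q = 1: r = 1, s = -6 − 1·11 = -17, t = 47 − 1·(-86) = 133  (check: 884·(-17) + 113·133 = 1)
The row with r = 1 (the gcd) gives the Bezout coefficients s = -17, t = 133.
Result: 884 · (-17) + 113 · (133) = 1.

gcd(884, 113) = 1; s = -17, t = 133 (check: 884·(-17) + 113·133 = 1).


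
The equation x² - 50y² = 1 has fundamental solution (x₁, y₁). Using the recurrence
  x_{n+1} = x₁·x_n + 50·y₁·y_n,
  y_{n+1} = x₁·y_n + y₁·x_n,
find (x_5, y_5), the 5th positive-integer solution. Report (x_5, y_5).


Step 1: Find the fundamental solution (x₁, y₁) of x² - 50y² = 1.
  Expand √50 as a continued fraction. a₀ = ⌊√50⌋ = 7; iterate m_{k+1} = d_k·a_k − m_k, d_{k+1} = (50 − m_{k+1}²)/d_k, a_{k+1} = ⌊(a₀ + m_{k+1})/d_{k+1}⌋ (starting m₀ = 0, d₀ = 1), with convergents p_k = a_k·p_{k-1} + p_{k-2}, q_k = a_k·q_{k-1} + q_{k-2} (p₋₁ = 1, q₋₁ = 0):
  k = 0: a₀ = 7; p₀/q₀ = 7/1; p₀² − 50·q₀² = 49 − 50 = -1.
  k = 1: m = 7, d = 1, a = ⌊(7 + 7)/1⌋ = 14; p/q = (14·7 + 1)/(14·1 + 0) = 99/14; p² − 50·q² = 9801 − 9800 = 1.
  The first convergent with p² − 50·q² = 1 gives the fundamental solution (x₁, y₁) = (99, 14).
Step 2: Apply the recurrence (x_{n+1}, y_{n+1}) = (x₁x_n + 50y₁y_n, x₁y_n + y₁x_n) repeatedly.
  From (x_1, y_1) = (99, 14): x_2 = 99·99 + 50·14·14 = 19601; y_2 = 99·14 + 14·99 = 2772.
  From (x_2, y_2) = (19601, 2772): x_3 = 99·19601 + 50·14·2772 = 3880899; y_3 = 99·2772 + 14·19601 = 548842.
  From (x_3, y_3) = (3880899, 548842): x_4 = 99·3880899 + 50·14·548842 = 768398401; y_4 = 99·548842 + 14·3880899 = 108667944.
  From (x_4, y_4) = (768398401, 108667944): x_5 = 99·768398401 + 50·14·108667944 = 152139002499; y_5 = 99·108667944 + 14·768398401 = 21515704070.
Step 3: Verify x_5² - 50·y_5² = 23146276081390728245001 - 23146276081390728245000 = 1 (should be 1). ✓

(x_1, y_1) = (99, 14); (x_5, y_5) = (152139002499, 21515704070).


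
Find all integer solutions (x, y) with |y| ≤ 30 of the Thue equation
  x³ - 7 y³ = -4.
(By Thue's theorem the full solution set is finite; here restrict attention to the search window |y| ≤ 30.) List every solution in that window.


The equation is x³ - 7y³ = -4. For fixed y, x³ = 7·y³ − 4, so a solution requires the RHS to be a perfect cube.
Strategy: iterate y from -30 to 30, compute RHS = 7·y³ − 4, and check whether it is a (positive or negative) perfect cube.
Check small values of y:
  y = 0: RHS = -4 is not a perfect cube.
  y = 1: RHS = 3 is not a perfect cube.
  y = -1: RHS = -11 is not a perfect cube.
  y = 2: RHS = 52 is not a perfect cube.
  y = -2: RHS = -60 is not a perfect cube.
  y = 3: RHS = 185 is not a perfect cube.
  y = -3: RHS = -193 is not a perfect cube.
Continuing the search up to |y| = 30 finds no solutions either.
No (x, y) in the scanned range satisfies the equation.

No integer solutions with |y| ≤ 30.


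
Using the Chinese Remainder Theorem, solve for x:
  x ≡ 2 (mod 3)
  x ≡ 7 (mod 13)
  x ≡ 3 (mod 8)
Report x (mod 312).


Moduli 3, 13, 8 are pairwise coprime; by CRT there is a unique solution modulo M = 3 · 13 · 8 = 312.
Solve pairwise, accumulating the modulus:
  Start with x ≡ 2 (mod 3).
  Combine with x ≡ 7 (mod 13): since gcd(3, 13) = 1, we get a unique residue mod 39.
    Write x = 2 + 3·t and substitute into x ≡ 7 (mod 13): 3·t ≡ 7 − 2 = 5 (mod 13).
    The inverse of 3 mod 13 is 9 (since 3·9 = 27 = 2·13 + 1), so t ≡ 9·5 = 45 ≡ 6 (mod 13).
    Then x = 2 + 3·6 = 20, valid modulo lcm(3, 13) = 39: x ≡ 20 (mod 39).
  Combine with x ≡ 3 (mod 8): since gcd(39, 8) = 1, we get a unique residue mod 312.
    Write x = 20 + 39·t and substitute into x ≡ 3 (mod 8): 39·t ≡ 3 − 20 = -17 (mod 8).
    Reduce coefficients mod 8: 7·t ≡ 7 (mod 8).
    The inverse of 7 mod 8 is 7 (since 7·7 = 49 = 6·8 + 1), so t ≡ 7·7 = 49 ≡ 1 (mod 8).
    Then x = 20 + 39·1 = 59, valid modulo lcm(39, 8) = 312: x ≡ 59 (mod 312).
Verify: 59 mod 3 = 2 ✓, 59 mod 13 = 7 ✓, 59 mod 8 = 3 ✓.

x ≡ 59 (mod 312).


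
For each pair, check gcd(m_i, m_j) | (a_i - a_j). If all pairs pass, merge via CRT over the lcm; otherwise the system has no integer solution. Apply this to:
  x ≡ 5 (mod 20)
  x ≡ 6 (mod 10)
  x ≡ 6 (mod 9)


Moduli 20, 10, 9 are not pairwise coprime, so CRT works modulo lcm(m_i) when all pairwise compatibility conditions hold.
Pairwise compatibility: gcd(m_i, m_j) must divide a_i - a_j for every pair.
Merge one congruence at a time:
  Start: x ≡ 5 (mod 20).
  Combine with x ≡ 6 (mod 10): gcd(20, 10) = 10, and 6 - 5 = 1 is NOT divisible by 10.
    ⇒ system is inconsistent (no integer solution).

No solution (the system is inconsistent).


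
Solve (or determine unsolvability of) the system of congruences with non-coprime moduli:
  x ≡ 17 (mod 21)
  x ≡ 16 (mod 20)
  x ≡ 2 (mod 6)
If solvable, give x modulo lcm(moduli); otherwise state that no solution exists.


Moduli 21, 20, 6 are not pairwise coprime, so CRT works modulo lcm(m_i) when all pairwise compatibility conditions hold.
Pairwise compatibility: gcd(m_i, m_j) must divide a_i - a_j for every pair.
Merge one congruence at a time:
  Start: x ≡ 17 (mod 21).
  Combine with x ≡ 16 (mod 20): gcd(21, 20) = 1; 16 - 17 = -1, which IS divisible by 1, so compatible.
    Write x = 17 + 21·t and substitute into x ≡ 16 (mod 20): 21·t ≡ 16 − 17 = -1 (mod 20).
    Reduce coefficients mod 20: 1·t ≡ 19 (mod 20).
    So t ≡ 19 (mod 20).
    Then x = 17 + 21·19 = 416, valid modulo lcm(21, 20) = 420: x ≡ 416 (mod 420).
  Combine with x ≡ 2 (mod 6): gcd(420, 6) = 6; 2 - 416 = -414, which IS divisible by 6, so compatible.
    Write x = 416 + 420·t and substitute into x ≡ 2 (mod 6): 420·t ≡ 2 − 416 = -414 (mod 6).
    Divide the congruence (and modulus) by g = 6: 70·t ≡ -69 (mod 1).
    Modulo 1 every t works; take t = 0.
    Then x = 416 + 420·0 = 416, valid modulo lcm(420, 6) = 420: x ≡ 416 (mod 420).
Verify: 416 mod 21 = 17, 416 mod 20 = 16, 416 mod 6 = 2.

x ≡ 416 (mod 420).


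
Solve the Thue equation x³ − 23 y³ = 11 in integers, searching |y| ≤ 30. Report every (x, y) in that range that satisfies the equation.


The equation is x³ - 23y³ = 11. For fixed y, x³ = 23·y³ + 11, so a solution requires the RHS to be a perfect cube.
Strategy: iterate y from -30 to 30, compute RHS = 23·y³ + 11, and check whether it is a (positive or negative) perfect cube.
Check small values of y:
  y = 0: RHS = 11 is not a perfect cube.
  y = 1: RHS = 34 is not a perfect cube.
  y = -1: RHS = -12 is not a perfect cube.
  y = 2: RHS = 195 is not a perfect cube.
  y = -2: RHS = -173 is not a perfect cube.
  y = 3: RHS = 632 is not a perfect cube.
  y = -3: RHS = -610 is not a perfect cube.
Continuing the search up to |y| = 30 finds no solutions either.
No (x, y) in the scanned range satisfies the equation.

No integer solutions with |y| ≤ 30.


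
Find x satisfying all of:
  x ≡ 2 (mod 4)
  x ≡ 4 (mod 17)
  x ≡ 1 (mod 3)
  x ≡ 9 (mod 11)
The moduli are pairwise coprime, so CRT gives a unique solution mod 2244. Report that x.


Product of moduli M = 4 · 17 · 3 · 11 = 2244.
Merge one congruence at a time:
  Start: x ≡ 2 (mod 4).
  Combine with x ≡ 4 (mod 17); new modulus lcm = 68.
    Write x = 2 + 4·t and substitute into x ≡ 4 (mod 17): 4·t ≡ 4 − 2 = 2 (mod 17).
    The inverse of 4 mod 17 is 13 (since 4·13 = 52 = 3·17 + 1), so t ≡ 13·2 = 26 ≡ 9 (mod 17).
    Then x = 2 + 4·9 = 38, valid modulo lcm(4, 17) = 68: x ≡ 38 (mod 68).
  Combine with x ≡ 1 (mod 3); new modulus lcm = 204.
    Write x = 38 + 68·t and substitute into x ≡ 1 (mod 3): 68·t ≡ 1 − 38 = -37 (mod 3).
    Reduce coefficients mod 3: 2·t ≡ 2 (mod 3).
    The inverse of 2 mod 3 is 2 (since 2·2 = 4 = 1·3 + 1), so t ≡ 2·2 = 4 ≡ 1 (mod 3).
    Then x = 38 + 68·1 = 106, valid modulo lcm(68, 3) = 204: x ≡ 106 (mod 204).
  Combine with x ≡ 9 (mod 11); new modulus lcm = 2244.
    Write x = 106 + 204·t and substitute into x ≡ 9 (mod 11): 204·t ≡ 9 − 106 = -97 (mod 11).
    Reduce coefficients mod 11: 6·t ≡ 2 (mod 11).
    The inverse of 6 mod 11 is 2 (since 6·2 = 12 = 1·11 + 1), so t ≡ 2·2 = 4 ≡ 4 (mod 11).
    Then x = 106 + 204·4 = 922, valid modulo lcm(204, 11) = 2244: x ≡ 922 (mod 2244).
Verify against each original: 922 mod 4 = 2, 922 mod 17 = 4, 922 mod 3 = 1, 922 mod 11 = 9.

x ≡ 922 (mod 2244).


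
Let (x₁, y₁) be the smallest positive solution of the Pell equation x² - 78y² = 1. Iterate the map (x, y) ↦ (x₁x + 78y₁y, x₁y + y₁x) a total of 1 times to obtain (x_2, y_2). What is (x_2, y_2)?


Step 1: Find the fundamental solution (x₁, y₁) of x² - 78y² = 1.
  Expand √78 as a continued fraction. a₀ = ⌊√78⌋ = 8; iterate m_{k+1} = d_k·a_k − m_k, d_{k+1} = (78 − m_{k+1}²)/d_k, a_{k+1} = ⌊(a₀ + m_{k+1})/d_{k+1}⌋ (starting m₀ = 0, d₀ = 1), with convergents p_k = a_k·p_{k-1} + p_{k-2}, q_k = a_k·q_{k-1} + q_{k-2} (p₋₁ = 1, q₋₁ = 0):
  k = 0: a₀ = 8; p₀/q₀ = 8/1; p₀² − 78·q₀² = 64 − 78 = -14.
  k = 1: m = 8, d = 14, a = ⌊(8 + 8)/14⌋ = 1; p/q = (1·8 + 1)/(1·1 + 0) = 9/1; p² − 78·q² = 81 − 78 = 3.
  k = 2: m = 6, d = 3, a = ⌊(8 + 6)/3⌋ = 4; p/q = (4·9 + 8)/(4·1 + 1) = 44/5; p² − 78·q² = 1936 − 1950 = -14.
  k = 3: m = 6, d = 14, a = ⌊(8 + 6)/14⌋ = 1; p/q = (1·44 + 9)/(1·5 + 1) = 53/6; p² − 78·q² = 2809 − 2808 = 1.
  The first convergent with p² − 78·q² = 1 gives the fundamental solution (x₁, y₁) = (53, 6).
Step 2: Apply the recurrence (x_{n+1}, y_{n+1}) = (x₁x_n + 78y₁y_n, x₁y_n + y₁x_n) repeatedly.
  From (x_1, y_1) = (53, 6): x_2 = 53·53 + 78·6·6 = 5617; y_2 = 53·6 + 6·53 = 636.
Step 3: Verify x_2² - 78·y_2² = 31550689 - 31550688 = 1 (should be 1). ✓

(x_1, y_1) = (53, 6); (x_2, y_2) = (5617, 636).


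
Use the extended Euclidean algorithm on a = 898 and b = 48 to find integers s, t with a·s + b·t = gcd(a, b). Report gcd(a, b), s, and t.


Euclidean algorithm on (898, 48) — divide until remainder is 0:
  898 = 18 · 48 + 34
  48 = 1 · 34 + 14
  34 = 2 · 14 + 6
  14 = 2 · 6 + 2
  6 = 3 · 2 + 0
gcd(898, 48) = 2.
Track Bezout coefficients alongside the remainders: start with r₀ = 898 = a·1 + b·0 (s = 1, t = 0) and r₁ = 48 = a·0 + b·1 (s = 0, t = 1); each new remainder r_{k+1} = r_{k-1} − q_k·r_k inherits s_{k+1} = s_{k-1} − q_k·s_k, t_{k+1} = t_{k-1} − q_k·t_k, so r_k = a·s_k + b·t_k at every step:
  q = 18: r = 34, s = 1 − 18·0 = 1, t = 0 − 18·1 = -18  (check: 898·1 + 48·(-18) = 34)
  q = 1: r = 14, s = 0 − 1·1 = -1, t = 1 − 1·(-18) = 19  (check: 898·(-1) + 48·19 = 14)
  q = 2: r = 6, s = 1 − 2·(-1) = 3, t = -18 − 2·19 = -56  (check: 898·3 + 48·(-56) = 6)
  q = 2: r = 2, s = -1 − 2·3 = -7, t = 19 − 2·(-56) = 131  (check: 898·(-7) + 48·131 = 2)
The row with r = 2 (the gcd) gives the Bezout coefficients s = -7, t = 131.
Result: 898 · (-7) + 48 · (131) = 2.

gcd(898, 48) = 2; s = -7, t = 131 (check: 898·(-7) + 48·131 = 2).


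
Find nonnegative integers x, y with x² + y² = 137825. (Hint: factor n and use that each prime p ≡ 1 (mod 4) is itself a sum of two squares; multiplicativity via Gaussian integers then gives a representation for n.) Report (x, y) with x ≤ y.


Step 1: Factor n = 137825 = 5^2 · 37 · 149.
Step 2: Check the mod-4 condition on each prime factor: 5 ≡ 1 (mod 4), exponent 2; 37 ≡ 1 (mod 4), exponent 1; 149 ≡ 1 (mod 4), exponent 1.
All primes ≡ 3 (mod 4) appear to even exponent (or don't appear), so by the two-squares theorem n IS expressible as a sum of two squares.
Step 3: Build a representation. Group n = k² · m with k = 5 and m = 37 · 149 = 5513 (a product of primes ≡ 1 (mod 4)); a representation of m scales to one of n via (k·x)² + (k·y)² = k²(x² + y²). Each prime p ≡ 1 (mod 4) is itself a sum of two squares; find a² by testing p − a² for a perfect square:
  37: 37 − 1² = 36 = 6² ⇒ 37 = 1² + 6².
  149: 149 − 1² = 148, 149 − 2² = 145, 149 − 3² = 140, 149 − 4² = 133, 149 − 5² = 124, 149 − 6² = 113, 149 − 7² = 100 = 10² ⇒ 149 = 7² + 10².
  Combine using the Brahmagupta–Fibonacci identity (a² + b²)(c² + d²) = (ac − bd)² + (ad + bc)² = (ac + bd)² + (ad − bc)²:
  37 · 149 = 5513: from (1² + 6²)(7² + 10²), take (1·7 − 6·10, 1·10 + 6·7) = (7 − 60, 10 + 42) = (-53, 52); dropping signs (only squares matter) gives (53, 52); check 53² + 52² = 2809 + 2704 = 5513 ✓.
  Scale by k = 5: (5·53, 5·52) = (265, 260).
Step 4: Order so x ≤ y and verify: 260² + 265² = 67600 + 70225 = 137825 = n. ✓

n = 137825 = 260² + 265² (one valid representation with x ≤ y).


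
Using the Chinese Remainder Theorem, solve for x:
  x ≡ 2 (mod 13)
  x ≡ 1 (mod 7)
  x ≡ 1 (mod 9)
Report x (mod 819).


Moduli 13, 7, 9 are pairwise coprime; by CRT there is a unique solution modulo M = 13 · 7 · 9 = 819.
Solve pairwise, accumulating the modulus:
  Start with x ≡ 2 (mod 13).
  Combine with x ≡ 1 (mod 7): since gcd(13, 7) = 1, we get a unique residue mod 91.
    Write x = 2 + 13·t and substitute into x ≡ 1 (mod 7): 13·t ≡ 1 − 2 = -1 (mod 7).
    Reduce coefficients mod 7: 6·t ≡ 6 (mod 7).
    The inverse of 6 mod 7 is 6 (since 6·6 = 36 = 5·7 + 1), so t ≡ 6·6 = 36 ≡ 1 (mod 7).
    Then x = 2 + 13·1 = 15, valid modulo lcm(13, 7) = 91: x ≡ 15 (mod 91).
  Combine with x ≡ 1 (mod 9): since gcd(91, 9) = 1, we get a unique residue mod 819.
    Write x = 15 + 91·t and substitute into x ≡ 1 (mod 9): 91·t ≡ 1 − 15 = -14 (mod 9).
    Reduce coefficients mod 9: 1·t ≡ 4 (mod 9).
    So t ≡ 4 (mod 9).
    Then x = 15 + 91·4 = 379, valid modulo lcm(91, 9) = 819: x ≡ 379 (mod 819).
Verify: 379 mod 13 = 2 ✓, 379 mod 7 = 1 ✓, 379 mod 9 = 1 ✓.

x ≡ 379 (mod 819).


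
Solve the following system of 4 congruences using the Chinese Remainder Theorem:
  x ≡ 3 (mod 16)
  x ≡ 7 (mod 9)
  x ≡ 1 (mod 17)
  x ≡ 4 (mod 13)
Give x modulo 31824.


Product of moduli M = 16 · 9 · 17 · 13 = 31824.
Merge one congruence at a time:
  Start: x ≡ 3 (mod 16).
  Combine with x ≡ 7 (mod 9); new modulus lcm = 144.
    Write x = 3 + 16·t and substitute into x ≡ 7 (mod 9): 16·t ≡ 7 − 3 = 4 (mod 9).
    Reduce coefficients mod 9: 7·t ≡ 4 (mod 9).
    The inverse of 7 mod 9 is 4 (since 7·4 = 28 = 3·9 + 1), so t ≡ 4·4 = 16 ≡ 7 (mod 9).
    Then x = 3 + 16·7 = 115, valid modulo lcm(16, 9) = 144: x ≡ 115 (mod 144).
  Combine with x ≡ 1 (mod 17); new modulus lcm = 2448.
    Write x = 115 + 144·t and substitute into x ≡ 1 (mod 17): 144·t ≡ 1 − 115 = -114 (mod 17).
    Reduce coefficients mod 17: 8·t ≡ 5 (mod 17).
    The inverse of 8 mod 17 is 15 (since 8·15 = 120 = 7·17 + 1), so t ≡ 15·5 = 75 ≡ 7 (mod 17).
    Then x = 115 + 144·7 = 1123, valid modulo lcm(144, 17) = 2448: x ≡ 1123 (mod 2448).
  Combine with x ≡ 4 (mod 13); new modulus lcm = 31824.
    Write x = 1123 + 2448·t and substitute into x ≡ 4 (mod 13): 2448·t ≡ 4 − 1123 = -1119 (mod 13).
    Reduce coefficients mod 13: 4·t ≡ 12 (mod 13).
    The inverse of 4 mod 13 is 10 (since 4·10 = 40 = 3·13 + 1), so t ≡ 10·12 = 120 ≡ 3 (mod 13).
    Then x = 1123 + 2448·3 = 8467, valid modulo lcm(2448, 13) = 31824: x ≡ 8467 (mod 31824).
Verify against each original: 8467 mod 16 = 3, 8467 mod 9 = 7, 8467 mod 17 = 1, 8467 mod 13 = 4.

x ≡ 8467 (mod 31824).


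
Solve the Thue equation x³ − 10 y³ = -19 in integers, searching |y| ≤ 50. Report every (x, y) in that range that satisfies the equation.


The equation is x³ - 10y³ = -19. For fixed y, x³ = 10·y³ − 19, so a solution requires the RHS to be a perfect cube.
Strategy: iterate y from -50 to 50, compute RHS = 10·y³ − 19, and check whether it is a (positive or negative) perfect cube.
Check small values of y:
  y = 0: RHS = -19 is not a perfect cube.
  y = 1: RHS = -9 is not a perfect cube.
  y = -1: RHS = -29 is not a perfect cube.
  y = 2: RHS = 61 is not a perfect cube.
  y = -2: RHS = -99 is not a perfect cube.
  y = 3: RHS = 251 is not a perfect cube.
  y = -3: RHS = -289 is not a perfect cube.
Continuing the search up to |y| = 50 finds no solutions either.
No (x, y) in the scanned range satisfies the equation.

No integer solutions with |y| ≤ 50.


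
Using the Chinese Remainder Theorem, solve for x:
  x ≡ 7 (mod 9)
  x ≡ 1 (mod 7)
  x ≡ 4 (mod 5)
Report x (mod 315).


Moduli 9, 7, 5 are pairwise coprime; by CRT there is a unique solution modulo M = 9 · 7 · 5 = 315.
Solve pairwise, accumulating the modulus:
  Start with x ≡ 7 (mod 9).
  Combine with x ≡ 1 (mod 7): since gcd(9, 7) = 1, we get a unique residue mod 63.
    Write x = 7 + 9·t and substitute into x ≡ 1 (mod 7): 9·t ≡ 1 − 7 = -6 (mod 7).
    Reduce coefficients mod 7: 2·t ≡ 1 (mod 7).
    The inverse of 2 mod 7 is 4 (since 2·4 = 8 = 1·7 + 1), so t ≡ 4·1 = 4 ≡ 4 (mod 7).
    Then x = 7 + 9·4 = 43, valid modulo lcm(9, 7) = 63: x ≡ 43 (mod 63).
  Combine with x ≡ 4 (mod 5): since gcd(63, 5) = 1, we get a unique residue mod 315.
    Write x = 43 + 63·t and substitute into x ≡ 4 (mod 5): 63·t ≡ 4 − 43 = -39 (mod 5).
    Reduce coefficients mod 5: 3·t ≡ 1 (mod 5).
    The inverse of 3 mod 5 is 2 (since 3·2 = 6 = 1·5 + 1), so t ≡ 2·1 = 2 ≡ 2 (mod 5).
    Then x = 43 + 63·2 = 169, valid modulo lcm(63, 5) = 315: x ≡ 169 (mod 315).
Verify: 169 mod 9 = 7 ✓, 169 mod 7 = 1 ✓, 169 mod 5 = 4 ✓.

x ≡ 169 (mod 315).


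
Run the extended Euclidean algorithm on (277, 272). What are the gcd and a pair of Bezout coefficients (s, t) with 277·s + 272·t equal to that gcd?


Euclidean algorithm on (277, 272) — divide until remainder is 0:
  277 = 1 · 272 + 5
  272 = 54 · 5 + 2
  5 = 2 · 2 + 1
  2 = 2 · 1 + 0
gcd(277, 272) = 1.
Track Bezout coefficients alongside the remainders: start with r₀ = 277 = a·1 + b·0 (s = 1, t = 0) and r₁ = 272 = a·0 + b·1 (s = 0, t = 1); each new remainder r_{k+1} = r_{k-1} − q_k·r_k inherits s_{k+1} = s_{k-1} − q_k·s_k, t_{k+1} = t_{k-1} − q_k·t_k, so r_k = a·s_k + b·t_k at every step:
  q = 1: r = 5, s = 1 − 1·0 = 1, t = 0 − 1·1 = -1  (check: 277·1 + 272·(-1) = 5)
  q = 54: r = 2, s = 0 − 54·1 = -54, t = 1 − 54·(-1) = 55  (check: 277·(-54) + 272·55 = 2)
  q = 2: r = 1, s = 1 − 2·(-54) = 109, t = -1 − 2·55 = -111  (check: 277·109 + 272·(-111) = 1)
The row with r = 1 (the gcd) gives the Bezout coefficients s = 109, t = -111.
Result: 277 · (109) + 272 · (-111) = 1.

gcd(277, 272) = 1; s = 109, t = -111 (check: 277·109 + 272·(-111) = 1).


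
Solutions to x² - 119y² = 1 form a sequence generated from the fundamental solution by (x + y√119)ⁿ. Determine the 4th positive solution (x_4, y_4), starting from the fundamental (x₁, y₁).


Step 1: Find the fundamental solution (x₁, y₁) of x² - 119y² = 1.
  Expand √119 as a continued fraction. a₀ = ⌊√119⌋ = 10; iterate m_{k+1} = d_k·a_k − m_k, d_{k+1} = (119 − m_{k+1}²)/d_k, a_{k+1} = ⌊(a₀ + m_{k+1})/d_{k+1}⌋ (starting m₀ = 0, d₀ = 1), with convergents p_k = a_k·p_{k-1} + p_{k-2}, q_k = a_k·q_{k-1} + q_{k-2} (p₋₁ = 1, q₋₁ = 0):
  k = 0: a₀ = 10; p₀/q₀ = 10/1; p₀² − 119·q₀² = 100 − 119 = -19.
  k = 1: m = 10, d = 19, a = ⌊(10 + 10)/19⌋ = 1; p/q = (1·10 + 1)/(1·1 + 0) = 11/1; p² − 119·q² = 121 − 119 = 2.
  k = 2: m = 9, d = 2, a = ⌊(10 + 9)/2⌋ = 9; p/q = (9·11 + 10)/(9·1 + 1) = 109/10; p² − 119·q² = 11881 − 11900 = -19.
  k = 3: m = 9, d = 19, a = ⌊(10 + 9)/19⌋ = 1; p/q = (1·109 + 11)/(1·10 + 1) = 120/11; p² − 119·q² = 14400 − 14399 = 1.
  The first convergent with p² − 119·q² = 1 gives the fundamental solution (x₁, y₁) = (120, 11).
Step 2: Apply the recurrence (x_{n+1}, y_{n+1}) = (x₁x_n + 119y₁y_n, x₁y_n + y₁x_n) repeatedly.
  From (x_1, y_1) = (120, 11): x_2 = 120·120 + 119·11·11 = 28799; y_2 = 120·11 + 11·120 = 2640.
  From (x_2, y_2) = (28799, 2640): x_3 = 120·28799 + 119·11·2640 = 6911640; y_3 = 120·2640 + 11·28799 = 633589.
  From (x_3, y_3) = (6911640, 633589): x_4 = 120·6911640 + 119·11·633589 = 1658764801; y_4 = 120·633589 + 11·6911640 = 152058720.
Step 3: Verify x_4² - 119·y_4² = 2751500665036569601 - 2751500665036569600 = 1 (should be 1). ✓

(x_1, y_1) = (120, 11); (x_4, y_4) = (1658764801, 152058720).


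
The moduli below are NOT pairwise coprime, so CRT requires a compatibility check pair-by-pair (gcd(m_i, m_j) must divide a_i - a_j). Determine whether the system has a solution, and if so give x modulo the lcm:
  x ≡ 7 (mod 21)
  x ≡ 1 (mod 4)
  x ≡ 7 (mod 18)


Moduli 21, 4, 18 are not pairwise coprime, so CRT works modulo lcm(m_i) when all pairwise compatibility conditions hold.
Pairwise compatibility: gcd(m_i, m_j) must divide a_i - a_j for every pair.
Merge one congruence at a time:
  Start: x ≡ 7 (mod 21).
  Combine with x ≡ 1 (mod 4): gcd(21, 4) = 1; 1 - 7 = -6, which IS divisible by 1, so compatible.
    Write x = 7 + 21·t and substitute into x ≡ 1 (mod 4): 21·t ≡ 1 − 7 = -6 (mod 4).
    Reduce coefficients mod 4: 1·t ≡ 2 (mod 4).
    So t ≡ 2 (mod 4).
    Then x = 7 + 21·2 = 49, valid modulo lcm(21, 4) = 84: x ≡ 49 (mod 84).
  Combine with x ≡ 7 (mod 18): gcd(84, 18) = 6; 7 - 49 = -42, which IS divisible by 6, so compatible.
    Write x = 49 + 84·t and substitute into x ≡ 7 (mod 18): 84·t ≡ 7 − 49 = -42 (mod 18).
    Divide the congruence (and modulus) by g = 6: 14·t ≡ -7 (mod 3).
    Reduce coefficients mod 3: 2·t ≡ 2 (mod 3).
    The inverse of 2 mod 3 is 2 (since 2·2 = 4 = 1·3 + 1), so t ≡ 2·2 = 4 ≡ 1 (mod 3).
    Then x = 49 + 84·1 = 133, valid modulo lcm(84, 18) = 252: x ≡ 133 (mod 252).
Verify: 133 mod 21 = 7, 133 mod 4 = 1, 133 mod 18 = 7.

x ≡ 133 (mod 252).


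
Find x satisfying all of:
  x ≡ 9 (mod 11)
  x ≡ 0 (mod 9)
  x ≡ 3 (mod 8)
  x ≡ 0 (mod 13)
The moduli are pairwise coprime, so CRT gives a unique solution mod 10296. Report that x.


Product of moduli M = 11 · 9 · 8 · 13 = 10296.
Merge one congruence at a time:
  Start: x ≡ 9 (mod 11).
  Combine with x ≡ 0 (mod 9); new modulus lcm = 99.
    Write x = 9 + 11·t and substitute into x ≡ 0 (mod 9): 11·t ≡ 0 − 9 = -9 (mod 9).
    Reduce coefficients mod 9: 2·t ≡ 0 (mod 9).
    The inverse of 2 mod 9 is 5 (since 2·5 = 10 = 1·9 + 1), so t ≡ 5·0 = 0 ≡ 0 (mod 9).
    Then x = 9 + 11·0 = 9, valid modulo lcm(11, 9) = 99: x ≡ 9 (mod 99).
  Combine with x ≡ 3 (mod 8); new modulus lcm = 792.
    Write x = 9 + 99·t and substitute into x ≡ 3 (mod 8): 99·t ≡ 3 − 9 = -6 (mod 8).
    Reduce coefficients mod 8: 3·t ≡ 2 (mod 8).
    The inverse of 3 mod 8 is 3 (since 3·3 = 9 = 1·8 + 1), so t ≡ 3·2 = 6 ≡ 6 (mod 8).
    Then x = 9 + 99·6 = 603, valid modulo lcm(99, 8) = 792: x ≡ 603 (mod 792).
  Combine with x ≡ 0 (mod 13); new modulus lcm = 10296.
    Write x = 603 + 792·t and substitute into x ≡ 0 (mod 13): 792·t ≡ 0 − 603 = -603 (mod 13).
    Reduce coefficients mod 13: 12·t ≡ 8 (mod 13).
    The inverse of 12 mod 13 is 12 (since 12·12 = 144 = 11·13 + 1), so t ≡ 12·8 = 96 ≡ 5 (mod 13).
    Then x = 603 + 792·5 = 4563, valid modulo lcm(792, 13) = 10296: x ≡ 4563 (mod 10296).
Verify against each original: 4563 mod 11 = 9, 4563 mod 9 = 0, 4563 mod 8 = 3, 4563 mod 13 = 0.

x ≡ 4563 (mod 10296).


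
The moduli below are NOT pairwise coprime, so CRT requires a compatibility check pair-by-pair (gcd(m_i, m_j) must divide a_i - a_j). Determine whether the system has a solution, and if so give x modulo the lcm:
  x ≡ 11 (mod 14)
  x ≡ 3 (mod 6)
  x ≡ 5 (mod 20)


Moduli 14, 6, 20 are not pairwise coprime, so CRT works modulo lcm(m_i) when all pairwise compatibility conditions hold.
Pairwise compatibility: gcd(m_i, m_j) must divide a_i - a_j for every pair.
Merge one congruence at a time:
  Start: x ≡ 11 (mod 14).
  Combine with x ≡ 3 (mod 6): gcd(14, 6) = 2; 3 - 11 = -8, which IS divisible by 2, so compatible.
    Write x = 11 + 14·t and substitute into x ≡ 3 (mod 6): 14·t ≡ 3 − 11 = -8 (mod 6).
    Divide the congruence (and modulus) by g = 2: 7·t ≡ -4 (mod 3).
    Reduce coefficients mod 3: 1·t ≡ 2 (mod 3).
    So t ≡ 2 (mod 3).
    Then x = 11 + 14·2 = 39, valid modulo lcm(14, 6) = 42: x ≡ 39 (mod 42).
  Combine with x ≡ 5 (mod 20): gcd(42, 20) = 2; 5 - 39 = -34, which IS divisible by 2, so compatible.
    Write x = 39 + 42·t and substitute into x ≡ 5 (mod 20): 42·t ≡ 5 − 39 = -34 (mod 20).
    Divide the congruence (and modulus) by g = 2: 21·t ≡ -17 (mod 10).
    Reduce coefficients mod 10: 1·t ≡ 3 (mod 10).
    So t ≡ 3 (mod 10).
    Then x = 39 + 42·3 = 165, valid modulo lcm(42, 20) = 420: x ≡ 165 (mod 420).
Verify: 165 mod 14 = 11, 165 mod 6 = 3, 165 mod 20 = 5.

x ≡ 165 (mod 420).
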